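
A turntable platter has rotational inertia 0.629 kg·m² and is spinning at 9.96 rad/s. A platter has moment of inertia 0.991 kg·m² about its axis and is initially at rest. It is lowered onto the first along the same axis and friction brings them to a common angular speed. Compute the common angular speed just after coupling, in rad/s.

|ω_f| ≈ 3.87 rad/s

The coupling torques are internal; angular momentum about the shared axis is conserved.
Taking A's sense as positive: L = (0.6290)(9.96) = 6.265 kg·m²·rad/s.
Combined I = 0.6290 + 0.9910 = 1.620 kg·m².
ω_f = L / I = 6.265 / 1.620 = 3.867 rad/s.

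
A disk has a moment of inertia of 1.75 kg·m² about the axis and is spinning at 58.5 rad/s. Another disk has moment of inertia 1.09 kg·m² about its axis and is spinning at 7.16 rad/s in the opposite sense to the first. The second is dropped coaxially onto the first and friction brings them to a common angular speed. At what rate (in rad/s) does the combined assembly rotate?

|ω_f| ≈ 33.3 rad/s

No external torque acts about the common axis, so total angular momentum is conserved.
Taking A's sense as positive: L = (1.750)(58.5) − (1.090)(7.16) = 94.57 kg·m²·rad/s.
Combined I = 1.750 + 1.090 = 2.840 kg·m².
ω_f = L / I = 94.57 / 2.840 = 33.30 rad/s.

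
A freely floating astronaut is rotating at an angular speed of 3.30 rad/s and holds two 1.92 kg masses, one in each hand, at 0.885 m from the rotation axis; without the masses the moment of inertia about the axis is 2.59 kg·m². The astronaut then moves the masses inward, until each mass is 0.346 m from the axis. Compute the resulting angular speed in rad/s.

With no external torque about the axis, L is conserved: I₁ω₁ = I₂ω₂.
I₁ = 2.59 + 2(1.92)(0.885)² = 5.598 kg·m²; I₂ = 2.59 + 2(1.92)(0.346)² = 3.050 kg·m².
ω₂ = I₁ω₁ / I₂ = (5.598)(3.30 rad/s) / (3.050) = 6.057 rad/s.

ω₂ ≈ 6.06 rad/s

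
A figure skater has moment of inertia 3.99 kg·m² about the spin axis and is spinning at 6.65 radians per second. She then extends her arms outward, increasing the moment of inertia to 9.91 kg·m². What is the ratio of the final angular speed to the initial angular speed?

With no external torque about the axis, L is conserved: I₁ω₁ = I₂ω₂.
ω₂/ω₁ = I₁/I₂ = 3.990 / 9.910 = 0.4026.

ω₂/ω₁ ≈ 0.403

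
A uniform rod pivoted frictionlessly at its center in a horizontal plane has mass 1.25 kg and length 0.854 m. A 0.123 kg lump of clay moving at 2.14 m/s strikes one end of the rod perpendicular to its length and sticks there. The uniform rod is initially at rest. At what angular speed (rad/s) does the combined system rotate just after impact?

|ω_f| ≈ 1.14 rad/s

About the pivot the impulsive forces during the collision are internal, so angular momentum about that axis is conserved.
I_p = (1/12)(1.25)(0.854)² = 0.07597 kg·m². Taking the sense of the lump of clay's angular momentum as positive, L_{lump} = m v R = (0.123)(2.14)(0.854/2) = 0.1124 kg·m²/s.
L_i = 0 + 0.1124 = 0.1124 kg·m²/s.
After sticking, I_f = I_p + m R² = 0.07597 + (0.123)(0.854/2)² = 0.09840 kg·m².
ω_f = L_i / I_f = 0.1124 / 0.09840 = 1.142 rad/s.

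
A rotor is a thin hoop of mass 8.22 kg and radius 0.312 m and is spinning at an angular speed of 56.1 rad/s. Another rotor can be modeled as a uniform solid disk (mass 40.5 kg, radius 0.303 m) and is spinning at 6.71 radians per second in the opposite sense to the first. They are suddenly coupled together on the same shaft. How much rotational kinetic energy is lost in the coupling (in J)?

No external torque acts about the common axis, so total angular momentum is conserved.
Moments of inertia: I_A = (8.22)(0.312)² = 0.8002 kg·m²; I_B = ½(40.5)(0.303)² = 1.859 kg·m².
Taking A's sense as positive: L = (0.8002)(56.1) − (1.859)(6.71) = 32.41 kg·m²·rad/s.
Combined I = 0.8002 + 1.859 = 2.659 kg·m².
ω_f = L / I = 32.41 / 2.659 = 12.19 rad/s.
KE_i = ½ΣIω² = 1301 J; KE_f = ½(2.659)(12.19)² = 197.6 J.

ΔKE lost ≈ 1100 J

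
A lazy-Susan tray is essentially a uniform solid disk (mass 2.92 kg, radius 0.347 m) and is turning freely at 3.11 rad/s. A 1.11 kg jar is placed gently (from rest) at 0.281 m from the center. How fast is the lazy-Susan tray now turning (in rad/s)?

No external torque acts about the center; L_before = L_after.
I_p = ½(2.92)(0.347)² = 0.1758 kg·m².
Added inertia Σmr² = (1.11)(0.281)² = 0.08765 kg·m²; I_f = 0.1758 + 0.08765 = 0.2634 kg·m².
ω_f = I_p ω_i / I_f = (0.1758)(3.11) / 0.2634 = 2.075 rad/s.

ω_f ≈ 2.08 rad/s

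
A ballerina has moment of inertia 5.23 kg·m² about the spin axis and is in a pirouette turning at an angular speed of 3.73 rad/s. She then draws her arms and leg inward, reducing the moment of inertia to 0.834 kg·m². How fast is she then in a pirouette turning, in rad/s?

ω₂ ≈ 23.4 rad/s

With no external torque about the axis, L is conserved: I₁ω₁ = I₂ω₂.
ω₂ = I₁ω₁ / I₂ = (5.230)(3.73 rad/s) / (0.8340) = 23.39 rad/s.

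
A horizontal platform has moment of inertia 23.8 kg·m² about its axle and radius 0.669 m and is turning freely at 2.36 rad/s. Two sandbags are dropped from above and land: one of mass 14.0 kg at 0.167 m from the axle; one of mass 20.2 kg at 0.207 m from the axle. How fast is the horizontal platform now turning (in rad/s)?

The added mass arrives with no angular momentum about the axle, and any external torque about the axle is negligible, so the system's angular momentum is conserved.
Added inertia Σmr² = (14.0)(0.167)² + (20.2)(0.207)² = 1.256 kg·m²; I_f = 23.80 + 1.256 = 25.06 kg·m².
ω_f = I_p ω_i / I_f = (23.80)(2.36) / 25.06 = 2.242 rad/s.

ω_f ≈ 2.24 rad/s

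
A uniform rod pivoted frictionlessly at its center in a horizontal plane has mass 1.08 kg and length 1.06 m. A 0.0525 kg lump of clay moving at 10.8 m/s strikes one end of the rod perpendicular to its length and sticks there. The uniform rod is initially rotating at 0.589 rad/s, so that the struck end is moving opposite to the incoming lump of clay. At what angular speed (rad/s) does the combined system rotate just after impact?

The axle reaction passes through the pivot and exerts no torque about it; angular momentum about the pivot is conserved through the impact.
I_p = (1/12)(1.08)(1.06)² = 0.1011 kg·m². Taking the sense of the lump of clay's angular momentum as positive, L_{lump} = m v R = (0.0525)(10.8)(1.06/2) = 0.3005 kg·m²/s.
L_i = −I_p ω_p + m v R = −(0.1011)(0.589) + 0.3005 = 0.2409 kg·m²/s.
After sticking, I_f = I_p + m R² = 0.1011 + (0.0525)(1.06/2)² = 0.1159 kg·m².
ω_f = L_i / I_f = 0.2409 / 0.1159 = 2.079 rad/s.

|ω_f| ≈ 2.08 rad/s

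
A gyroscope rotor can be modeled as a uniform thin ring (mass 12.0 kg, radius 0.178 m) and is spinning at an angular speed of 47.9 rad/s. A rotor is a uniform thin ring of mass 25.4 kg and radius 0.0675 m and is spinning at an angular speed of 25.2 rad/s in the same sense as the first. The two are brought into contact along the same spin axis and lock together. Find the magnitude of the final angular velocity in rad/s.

|ω_f| ≈ 42.6 rad/s

No external torque acts about the common axis, so total angular momentum is conserved.
Moments of inertia: I_A = (12.0)(0.178)² = 0.3802 kg·m²; I_B = (25.4)(0.0675)² = 0.1157 kg·m².
Taking A's sense as positive: L = (0.3802)(47.9) + (0.1157)(25.2) = 21.13 kg·m²·rad/s.
Combined I = 0.3802 + 0.1157 = 0.4959 kg·m².
ω_f = L / I = 21.13 / 0.4959 = 42.60 rad/s.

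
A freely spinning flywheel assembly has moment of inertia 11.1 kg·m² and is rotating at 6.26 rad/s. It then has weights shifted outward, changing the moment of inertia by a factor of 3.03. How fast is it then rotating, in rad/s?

ω₂ ≈ 2.07 rad/s

With no external torque about the axis, L is conserved: I₁ω₁ = I₂ω₂.
I₂ = 3.03 × 11.1 = 33.63 kg·m².
ω₂ = I₁ω₁ / I₂ = (11.10)(6.26 rad/s) / (33.63) = 2.066 rad/s.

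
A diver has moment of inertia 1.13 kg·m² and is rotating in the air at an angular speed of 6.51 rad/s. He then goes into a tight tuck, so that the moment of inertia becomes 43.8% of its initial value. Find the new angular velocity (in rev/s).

Angular momentum about the spin axis is conserved since the torque about it is zero.
I₂ = 0.438 × 1.13 = 0.4949 kg·m².
ω₂ = I₁ω₁ / I₂ = (1.130)(6.51 rad/s) / (0.4949) = 14.86 rad/s = 2.366 rev/s.

ω₂ ≈ 2.37 rev/s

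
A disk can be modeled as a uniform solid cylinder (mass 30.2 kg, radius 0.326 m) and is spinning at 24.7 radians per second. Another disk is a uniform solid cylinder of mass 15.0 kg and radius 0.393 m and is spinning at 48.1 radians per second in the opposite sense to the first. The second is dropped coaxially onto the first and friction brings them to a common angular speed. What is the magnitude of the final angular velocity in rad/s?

|ω_f| ≈ 5.82 rad/s

The coupling torques are internal; angular momentum about the shared axis is conserved.
Moments of inertia: I_A = ½(30.2)(0.326)² = 1.605 kg·m²; I_B = ½(15.0)(0.393)² = 1.158 kg·m².
Taking A's sense as positive: L = (1.605)(24.7) − (1.158)(48.1) = -16.08 kg·m²·rad/s.
Combined I = 1.605 + 1.158 = 2.763 kg·m².
ω_f = L / I = -16.08 / 2.763 = -5.819 rad/s.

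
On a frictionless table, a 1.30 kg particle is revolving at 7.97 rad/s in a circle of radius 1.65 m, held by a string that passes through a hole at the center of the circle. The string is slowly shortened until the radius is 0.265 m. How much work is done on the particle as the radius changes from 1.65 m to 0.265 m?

W ≈ 4250 J

No torque about the axis ⇒ m r₁² ω₁ = m r₂² ω₂.
ω₂ = ω₁ (r₁/r₂)² = (7.97)(1.65/0.265)² = 309.0 rad/s.
W = ΔKE = ½m(v₂² − v₁²) = 4245 J.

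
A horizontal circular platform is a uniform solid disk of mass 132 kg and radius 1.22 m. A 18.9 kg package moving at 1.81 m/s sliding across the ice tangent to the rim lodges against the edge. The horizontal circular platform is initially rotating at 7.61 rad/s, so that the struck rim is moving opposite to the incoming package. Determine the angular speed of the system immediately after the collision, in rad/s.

|ω_f| ≈ 5.59 rad/s

About the central axle the impulsive forces during the collision are internal, so angular momentum about that axis is conserved.
I_p = ½(132)(1.22)² = 98.23 kg·m². Taking the sense of the package's angular momentum as positive, L_{package} = m v R = (18.9)(1.81)(1.22) = 41.73 kg·m²/s.
L_i = −I_p ω_p + m v R = −(98.23)(7.61) + 41.73 = -705.8 kg·m²/s.
After sticking, I_f = I_p + m R² = 98.23 + (18.9)(1.22)² = 126.4 kg·m².
ω_f = L_i / I_f = -705.8 / 126.4 = -5.586 rad/s.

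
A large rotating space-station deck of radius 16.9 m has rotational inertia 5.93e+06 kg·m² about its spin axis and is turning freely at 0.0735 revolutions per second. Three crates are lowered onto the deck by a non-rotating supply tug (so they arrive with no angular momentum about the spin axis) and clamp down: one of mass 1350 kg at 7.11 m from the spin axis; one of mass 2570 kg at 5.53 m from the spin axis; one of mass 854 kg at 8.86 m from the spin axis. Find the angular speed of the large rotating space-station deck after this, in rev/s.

ω_f ≈ 0.0709 rev/s

No external torque acts about the spin axis; L_before = L_after.
Added inertia Σmr² = (1350)(7.11)² + (2570)(5.53)² + (854)(8.86)² = 2.139e+05 kg·m²; I_f = 5.930e+06 + 2.139e+05 = 6.144e+06 kg·m².
ω_f = I_p ω_i / I_f = (5.930e+06)(0.0735) / 6.144e+06 = 0.07094 rev/s.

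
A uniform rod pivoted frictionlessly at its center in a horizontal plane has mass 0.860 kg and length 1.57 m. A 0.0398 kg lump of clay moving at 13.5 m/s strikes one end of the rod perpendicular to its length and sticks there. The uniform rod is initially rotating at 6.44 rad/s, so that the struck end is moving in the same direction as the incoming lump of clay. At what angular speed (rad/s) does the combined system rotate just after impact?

About the pivot the impulsive forces during the collision are internal, so angular momentum about that axis is conserved.
I_p = (1/12)(0.860)(1.57)² = 0.1767 kg·m². Taking the sense of the lump of clay's angular momentum as positive, L_{lump} = m v R = (0.0398)(13.5)(1.57/2) = 0.4218 kg·m²/s.
L_i = +I_p ω_p + m v R = +(0.1767)(6.44) + 0.4218 = 1.559 kg·m²/s.
After sticking, I_f = I_p + m R² = 0.1767 + (0.0398)(1.57/2)² = 0.2012 kg·m².
ω_f = L_i / I_f = 1.559 / 0.2012 = 7.751 rad/s.

|ω_f| ≈ 7.75 rad/s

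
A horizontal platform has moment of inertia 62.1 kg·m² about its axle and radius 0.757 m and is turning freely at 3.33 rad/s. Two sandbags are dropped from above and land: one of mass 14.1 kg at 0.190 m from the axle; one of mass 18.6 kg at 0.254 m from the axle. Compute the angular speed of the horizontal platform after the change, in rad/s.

ω_f ≈ 3.24 rad/s

The added mass arrives with no angular momentum about the axle, and any external torque about the axle is negligible, so the system's angular momentum is conserved.
Added inertia Σmr² = (14.1)(0.190)² + (18.6)(0.254)² = 1.709 kg·m²; I_f = 62.10 + 1.709 = 63.81 kg·m².
ω_f = I_p ω_i / I_f = (62.10)(3.33) / 63.81 = 3.241 rad/s.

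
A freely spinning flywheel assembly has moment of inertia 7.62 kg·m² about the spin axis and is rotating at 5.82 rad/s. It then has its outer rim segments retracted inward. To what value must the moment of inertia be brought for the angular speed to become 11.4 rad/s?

I₂ ≈ 3.89 kg·m²

Angular momentum about the spin axis is conserved since the torque about it is zero.
I₂ = I₁ω₁ / ω₂ = (7.62)(5.82) / (11.4) = 3.890 kg·m².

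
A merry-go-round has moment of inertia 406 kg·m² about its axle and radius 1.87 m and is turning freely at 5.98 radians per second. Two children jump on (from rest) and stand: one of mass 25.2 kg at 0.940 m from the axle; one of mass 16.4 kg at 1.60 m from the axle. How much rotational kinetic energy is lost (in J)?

energy lost ≈ 992 J

The added mass arrives with no angular momentum about the axle, and any external torque about the axle is negligible, so the system's angular momentum is conserved.
Added inertia Σmr² = (25.2)(0.940)² + (16.4)(1.60)² = 64.25 kg·m²; I_f = 406.0 + 64.25 = 470.3 kg·m².
ω_f = I_p ω_i / I_f = (406.0)(5.98) / 470.3 = 5.163 rad/s.
KE_i = ½(406.0)(5.980 rad/s)² = 7259 J; KE_f = ½(470.3)(5.163)² = 6268 J.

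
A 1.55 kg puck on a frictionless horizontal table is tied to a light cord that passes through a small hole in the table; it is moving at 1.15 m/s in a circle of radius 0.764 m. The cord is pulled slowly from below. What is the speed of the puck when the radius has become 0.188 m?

Central (radial) force ⇒ zero torque about the center ⇒ m v r is constant.
v₂ = v₁ r₁ / r₂ = (1.15)(0.764) / (0.188) = 4.673 m/s.

v₂ ≈ 4.67 m/s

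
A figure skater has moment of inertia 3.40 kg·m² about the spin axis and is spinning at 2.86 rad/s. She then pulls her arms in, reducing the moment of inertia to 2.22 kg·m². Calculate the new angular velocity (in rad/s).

ω₂ ≈ 4.38 rad/s

Angular momentum about the spin axis is conserved since the torque about it is zero.
ω₂ = I₁ω₁ / I₂ = (3.400)(2.86 rad/s) / (2.220) = 4.380 rad/s.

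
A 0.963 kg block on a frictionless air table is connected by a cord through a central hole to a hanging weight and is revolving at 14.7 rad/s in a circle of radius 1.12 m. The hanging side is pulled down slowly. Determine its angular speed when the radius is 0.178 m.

ω₂ ≈ 582 rad/s

No torque about the axis ⇒ m r₁² ω₁ = m r₂² ω₂.
ω₂ = ω₁ (r₁/r₂)² = (14.7)(1.12/0.178)² = 582.0 rad/s.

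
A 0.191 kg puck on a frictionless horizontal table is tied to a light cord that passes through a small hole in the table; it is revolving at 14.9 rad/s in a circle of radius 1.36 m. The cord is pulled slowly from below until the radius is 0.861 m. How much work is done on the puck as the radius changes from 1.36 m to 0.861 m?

The constraining force is radial, so m r² ω about the center is conserved.
ω₂ = ω₁ (r₁/r₂)² = (14.9)(1.36/0.861)² = 37.18 rad/s.
W = ΔKE = ½m(v₂² − v₁²) = 58.63 J.

W ≈ 58.6 J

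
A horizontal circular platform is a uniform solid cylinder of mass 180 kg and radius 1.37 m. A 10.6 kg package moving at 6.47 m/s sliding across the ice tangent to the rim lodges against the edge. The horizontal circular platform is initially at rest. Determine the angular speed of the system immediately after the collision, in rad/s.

The axle reaction passes through the central axle and exerts no torque about it; angular momentum about the central axle is conserved through the impact.
I_p = ½(180)(1.37)² = 168.9 kg·m². Taking the sense of the package's angular momentum as positive, L_{package} = m v R = (10.6)(6.47)(1.37) = 93.96 kg·m²/s.
L_i = 0 + 93.96 = 93.96 kg·m²/s.
After sticking, I_f = I_p + m R² = 168.9 + (10.6)(1.37)² = 188.8 kg·m².
ω_f = L_i / I_f = 93.96 / 188.8 = 0.4976 rad/s.

|ω_f| ≈ 0.498 rad/s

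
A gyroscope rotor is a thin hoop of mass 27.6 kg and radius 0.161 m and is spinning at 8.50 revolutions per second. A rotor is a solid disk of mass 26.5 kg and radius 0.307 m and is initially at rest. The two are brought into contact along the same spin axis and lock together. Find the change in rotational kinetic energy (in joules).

No external torque acts about the common axis, so total angular momentum is conserved.
Moments of inertia: I_A = (27.6)(0.161)² = 0.7154 kg·m²; I_B = ½(26.5)(0.307)² = 1.249 kg·m².
Taking A's sense as positive: L = (0.7154)(8.50) = 6.081 kg·m²·rev/s.
Combined I = 0.7154 + 1.249 = 1.964 kg·m².
ω_f = L / I = 6.081 / 1.964 = 3.096 rev/s.
KE_i = ½ΣIω² = 1020 J; KE_f = ½(1.964)(19.45)² = 371.6 J.

ΔKE ≈ -649 J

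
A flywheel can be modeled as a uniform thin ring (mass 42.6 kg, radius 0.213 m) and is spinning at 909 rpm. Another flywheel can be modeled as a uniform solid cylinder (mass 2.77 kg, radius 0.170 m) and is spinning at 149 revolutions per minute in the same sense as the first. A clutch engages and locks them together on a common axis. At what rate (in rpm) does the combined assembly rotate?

The coupling torques are internal; angular momentum about the shared axis is conserved.
Moments of inertia: I_A = (42.6)(0.213)² = 1.933 kg·m²; I_B = ½(2.77)(0.170)² = 0.04003 kg·m².
Taking A's sense as positive: L = (1.933)(909) + (0.04003)(149) = 1763 kg·m²·rpm.
Combined I = 1.933 + 0.04003 = 1.973 kg·m².
ω_f = L / I = 1763 / 1.973 = 893.6 rpm.

|ω_f| ≈ 894 rpm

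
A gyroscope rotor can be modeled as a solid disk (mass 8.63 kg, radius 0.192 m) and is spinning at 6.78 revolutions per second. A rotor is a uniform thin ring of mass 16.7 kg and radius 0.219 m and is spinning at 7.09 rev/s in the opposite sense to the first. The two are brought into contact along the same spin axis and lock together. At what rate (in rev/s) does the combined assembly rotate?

|ω_f| ≈ 4.79 rev/s

No external torque acts about the common axis, so total angular momentum is conserved.
Moments of inertia: I_A = ½(8.63)(0.192)² = 0.1591 kg·m²; I_B = (16.7)(0.219)² = 0.8009 kg·m².
Taking A's sense as positive: L = (0.1591)(6.78) − (0.8009)(7.09) = -4.600 kg·m²·rev/s.
Combined I = 0.1591 + 0.8009 = 0.9600 kg·m².
ω_f = L / I = -4.600 / 0.9600 = -4.792 rev/s.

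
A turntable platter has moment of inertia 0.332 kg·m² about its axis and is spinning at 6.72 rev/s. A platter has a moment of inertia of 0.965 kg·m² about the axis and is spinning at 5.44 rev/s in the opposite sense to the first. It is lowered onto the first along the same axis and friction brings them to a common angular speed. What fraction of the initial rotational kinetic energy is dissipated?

The coupling torques are internal; angular momentum about the shared axis is conserved.
Taking A's sense as positive: L = (0.3320)(6.72) − (0.9650)(5.44) = -3.019 kg·m²·rev/s.
Combined I = 0.3320 + 0.9650 = 1.297 kg·m².
ω_f = L / I = -3.019 / 1.297 = -2.327 rev/s.
KE_i = ½ΣIω² = 859.7 J; KE_f = ½(1.297)(14.62)² = 138.7 J.
Fraction dissipated = (KE_i − KE_f)/KE_i = 0.8387.

fraction ≈ 0.839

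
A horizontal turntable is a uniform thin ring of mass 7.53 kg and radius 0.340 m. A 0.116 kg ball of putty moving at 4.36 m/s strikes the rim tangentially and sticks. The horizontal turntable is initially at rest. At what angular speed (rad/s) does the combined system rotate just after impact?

The axle reaction passes through the axle and exerts no torque about it; angular momentum about the axle is conserved through the impact.
I_p = (7.53)(0.340)² = 0.8705 kg·m². Taking the sense of the ball of putty's angular momentum as positive, L_{ball} = m v R = (0.116)(4.36)(0.340) = 0.1720 kg·m²/s.
L_i = 0 + 0.1720 = 0.1720 kg·m²/s.
After sticking, I_f = I_p + m R² = 0.8705 + (0.116)(0.340)² = 0.8839 kg·m².
ω_f = L_i / I_f = 0.1720 / 0.8839 = 0.1946 rad/s.

|ω_f| ≈ 0.195 rad/s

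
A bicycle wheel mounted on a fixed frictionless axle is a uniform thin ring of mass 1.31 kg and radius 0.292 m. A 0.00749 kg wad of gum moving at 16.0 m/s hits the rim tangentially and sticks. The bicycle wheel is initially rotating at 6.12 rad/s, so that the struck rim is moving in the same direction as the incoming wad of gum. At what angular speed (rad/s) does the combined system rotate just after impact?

|ω_f| ≈ 6.40 rad/s

About the axle the impulsive forces during the collision are internal, so angular momentum about that axis is conserved.
I_p = (1.31)(0.292)² = 0.1117 kg·m². Taking the sense of the wad of gum's angular momentum as positive, L_{wad} = m v R = (0.00749)(16.0)(0.292) = 0.03499 kg·m²/s.
L_i = +I_p ω_p + m v R = +(0.1117)(6.12) + 0.03499 = 0.7186 kg·m²/s.
After sticking, I_f = I_p + m R² = 0.1117 + (0.00749)(0.292)² = 0.1123 kg·m².
ω_f = L_i / I_f = 0.7186 / 0.1123 = 6.397 rad/s.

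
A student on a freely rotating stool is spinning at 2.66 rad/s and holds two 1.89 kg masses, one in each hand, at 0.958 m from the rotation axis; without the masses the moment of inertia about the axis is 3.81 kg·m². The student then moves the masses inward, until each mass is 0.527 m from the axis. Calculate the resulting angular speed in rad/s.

ω₂ ≈ 3.98 rad/s

With no external torque about the axis, L is conserved: I₁ω₁ = I₂ω₂.
I₁ = 3.81 + 2(1.89)(0.958)² = 7.279 kg·m²; I₂ = 3.81 + 2(1.89)(0.527)² = 4.860 kg·m².
ω₂ = I₁ω₁ / I₂ = (7.279)(2.66 rad/s) / (4.860) = 3.984 rad/s.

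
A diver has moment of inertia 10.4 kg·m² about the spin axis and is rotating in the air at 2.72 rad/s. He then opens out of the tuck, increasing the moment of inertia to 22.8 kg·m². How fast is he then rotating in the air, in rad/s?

Angular momentum about the spin axis is conserved since the torque about it is zero.
ω₂ = I₁ω₁ / I₂ = (10.40)(2.72 rad/s) / (22.80) = 1.241 rad/s.

ω₂ ≈ 1.24 rad/s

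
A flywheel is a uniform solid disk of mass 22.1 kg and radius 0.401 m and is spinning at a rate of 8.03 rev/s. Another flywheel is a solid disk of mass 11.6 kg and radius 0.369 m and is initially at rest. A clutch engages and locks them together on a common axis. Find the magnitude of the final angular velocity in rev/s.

|ω_f| ≈ 5.56 rev/s

The coupling torques are internal; angular momentum about the shared axis is conserved.
Moments of inertia: I_A = ½(22.1)(0.401)² = 1.777 kg·m²; I_B = ½(11.6)(0.369)² = 0.7897 kg·m².
Taking A's sense as positive: L = (1.777)(8.03) = 14.27 kg·m²·rev/s.
Combined I = 1.777 + 0.7897 = 2.567 kg·m².
ω_f = L / I = 14.27 / 2.567 = 5.559 rev/s.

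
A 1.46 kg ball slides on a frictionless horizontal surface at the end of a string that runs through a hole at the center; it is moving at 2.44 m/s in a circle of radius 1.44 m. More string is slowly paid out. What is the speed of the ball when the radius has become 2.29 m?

v₂ ≈ 1.53 m/s

Central (radial) force ⇒ zero torque about the center ⇒ m v r is constant.
v₂ = v₁ r₁ / r₂ = (2.44)(1.44) / (2.29) = 1.534 m/s.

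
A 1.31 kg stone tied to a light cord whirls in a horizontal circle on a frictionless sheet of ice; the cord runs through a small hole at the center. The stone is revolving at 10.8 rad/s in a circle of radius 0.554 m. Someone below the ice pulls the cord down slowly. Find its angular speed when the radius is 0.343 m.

ω₂ ≈ 28.2 rad/s

The constraining force is radial, so m r² ω about the center is conserved.
ω₂ = ω₁ (r₁/r₂)² = (10.8)(0.554/0.343)² = 28.17 rad/s.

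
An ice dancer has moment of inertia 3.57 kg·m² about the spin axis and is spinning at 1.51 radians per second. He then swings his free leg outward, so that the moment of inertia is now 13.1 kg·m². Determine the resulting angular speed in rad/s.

Angular momentum about the spin axis is conserved since the torque about it is zero.
ω₂ = I₁ω₁ / I₂ = (3.570)(1.51 rad/s) / (13.10) = 0.4115 rad/s.

ω₂ ≈ 0.412 rad/s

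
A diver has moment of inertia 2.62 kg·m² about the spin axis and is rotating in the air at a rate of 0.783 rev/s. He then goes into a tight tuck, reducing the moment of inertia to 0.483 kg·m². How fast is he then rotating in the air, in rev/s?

Angular momentum about the spin axis is conserved since the torque about it is zero.
ω₂ = I₁ω₁ / I₂ = (2.620)(0.783 rev/s) / (0.4830) = 4.247 rev/s.

ω₂ ≈ 4.25 rev/s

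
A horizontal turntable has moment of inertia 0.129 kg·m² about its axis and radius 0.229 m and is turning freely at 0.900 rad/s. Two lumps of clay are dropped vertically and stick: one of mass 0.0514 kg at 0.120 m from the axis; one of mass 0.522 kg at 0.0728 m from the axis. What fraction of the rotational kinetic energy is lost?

fraction ≈ 0.0265

The added mass arrives with no angular momentum about the axis, and any external torque about the axis is negligible, so the system's angular momentum is conserved.
Added inertia Σmr² = (0.0514)(0.120)² + (0.522)(0.0728)² = 0.003507 kg·m²; I_f = 0.1290 + 0.003507 = 0.1325 kg·m².
ω_f = I_p ω_i / I_f = (0.1290)(0.900) / 0.1325 = 0.8762 rad/s.
KE_i = ½(0.1290)(0.9000 rad/s)² = 0.05225 J; KE_f = ½(0.1325)(0.8762)² = 0.05086 J.
Fraction lost = 0.02646.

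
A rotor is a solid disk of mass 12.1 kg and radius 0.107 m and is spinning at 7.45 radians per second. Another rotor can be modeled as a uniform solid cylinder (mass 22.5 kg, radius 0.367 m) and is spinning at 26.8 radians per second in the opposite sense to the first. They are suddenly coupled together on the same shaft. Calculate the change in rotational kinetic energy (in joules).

No external torque acts about the common axis, so total angular momentum is conserved.
Moments of inertia: I_A = ½(12.1)(0.107)² = 0.06927 kg·m²; I_B = ½(22.5)(0.367)² = 1.515 kg·m².
Taking A's sense as positive: L = (0.06927)(7.45) − (1.515)(26.8) = -40.09 kg·m²·rad/s.
Combined I = 0.06927 + 1.515 = 1.585 kg·m².
ω_f = L / I = -40.09 / 1.585 = -25.30 rad/s.
KE_i = ½ΣIω² = 546.1 J; KE_f = ½(1.585)(25.30)² = 507.2 J.

ΔKE ≈ -38.9 J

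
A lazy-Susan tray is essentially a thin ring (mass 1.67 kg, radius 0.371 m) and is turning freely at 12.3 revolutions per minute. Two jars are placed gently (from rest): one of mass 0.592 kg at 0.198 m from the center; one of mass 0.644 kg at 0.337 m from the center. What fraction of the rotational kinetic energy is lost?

fraction ≈ 0.295

No external torque acts about the center; L_before = L_after.
I_p = (1.67)(0.371)² = 0.2299 kg·m².
Added inertia Σmr² = (0.592)(0.198)² + (0.644)(0.337)² = 0.09635 kg·m²; I_f = 0.2299 + 0.09635 = 0.3262 kg·m².
ω_f = I_p ω_i / I_f = (0.2299)(12.3) / 0.3262 = 8.667 rpm.
KE_i = ½(0.2299)(1.288 rad/s)² = 0.1907 J; KE_f = ½(0.3262)(0.9076)² = 0.1344 J.
Fraction lost = 0.2954.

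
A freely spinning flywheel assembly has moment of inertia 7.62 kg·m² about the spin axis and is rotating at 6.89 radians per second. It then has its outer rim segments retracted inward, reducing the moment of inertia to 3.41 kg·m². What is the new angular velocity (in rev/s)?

ω₂ ≈ 2.45 rev/s

No external torque acts about the spin axis, so angular momentum is conserved.
ω₂ = I₁ω₁ / I₂ = (7.620)(6.89 rad/s) / (3.410) = 15.40 rad/s = 2.450 rev/s.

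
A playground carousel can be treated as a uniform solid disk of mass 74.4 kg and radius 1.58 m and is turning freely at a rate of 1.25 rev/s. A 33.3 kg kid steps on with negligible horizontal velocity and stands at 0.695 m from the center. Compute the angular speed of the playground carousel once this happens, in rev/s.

ω_f ≈ 1.07 rev/s

The added mass arrives with no angular momentum about the center, and any external torque about the center is negligible, so the system's angular momentum is conserved.
I_p = ½(74.4)(1.58)² = 92.87 kg·m².
Added inertia Σmr² = (33.3)(0.695)² = 16.08 kg·m²; I_f = 92.87 + 16.08 = 109.0 kg·m².
ω_f = I_p ω_i / I_f = (92.87)(1.25) / 109.0 = 1.065 rev/s.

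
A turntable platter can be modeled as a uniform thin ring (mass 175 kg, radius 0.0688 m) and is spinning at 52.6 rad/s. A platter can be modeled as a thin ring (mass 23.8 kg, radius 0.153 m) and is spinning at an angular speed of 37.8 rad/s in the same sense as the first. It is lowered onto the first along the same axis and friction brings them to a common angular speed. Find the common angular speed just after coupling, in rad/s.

|ω_f| ≈ 46.6 rad/s

The coupling torques are internal; angular momentum about the shared axis is conserved.
Moments of inertia: I_A = (175)(0.0688)² = 0.8284 kg·m²; I_B = (23.8)(0.153)² = 0.5571 kg·m².
Taking A's sense as positive: L = (0.8284)(52.6) + (0.5571)(37.8) = 64.63 kg·m²·rad/s.
Combined I = 0.8284 + 0.5571 = 1.385 kg·m².
ω_f = L / I = 64.63 / 1.385 = 46.65 rad/s.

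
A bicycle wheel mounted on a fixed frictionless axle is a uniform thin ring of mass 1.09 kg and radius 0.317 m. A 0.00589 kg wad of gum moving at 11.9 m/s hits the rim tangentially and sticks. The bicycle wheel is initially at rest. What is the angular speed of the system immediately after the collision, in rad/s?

|ω_f| ≈ 0.202 rad/s

About the axle the impulsive forces during the collision are internal, so angular momentum about that axis is conserved.
I_p = (1.09)(0.317)² = 0.1095 kg·m². Taking the sense of the wad of gum's angular momentum as positive, L_{wad} = m v R = (0.00589)(11.9)(0.317) = 0.02222 kg·m²/s.
L_i = 0 + 0.02222 = 0.02222 kg·m²/s.
After sticking, I_f = I_p + m R² = 0.1095 + (0.00589)(0.317)² = 0.1101 kg·m².
ω_f = L_i / I_f = 0.02222 / 0.1101 = 0.2018 rad/s.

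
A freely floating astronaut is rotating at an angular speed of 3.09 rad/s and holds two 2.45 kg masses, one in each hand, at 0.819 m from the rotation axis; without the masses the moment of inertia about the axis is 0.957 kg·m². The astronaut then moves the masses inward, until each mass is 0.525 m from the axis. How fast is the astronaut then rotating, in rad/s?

With no external torque about the axis, L is conserved: I₁ω₁ = I₂ω₂.
I₁ = 0.957 + 2(2.45)(0.819)² = 4.244 kg·m²; I₂ = 0.957 + 2(2.45)(0.525)² = 2.308 kg·m².
ω₂ = I₁ω₁ / I₂ = (4.244)(3.09 rad/s) / (2.308) = 5.683 rad/s.

ω₂ ≈ 5.68 rad/s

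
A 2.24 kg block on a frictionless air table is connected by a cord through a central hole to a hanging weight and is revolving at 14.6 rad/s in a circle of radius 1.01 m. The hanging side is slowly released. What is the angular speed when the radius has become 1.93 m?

ω₂ ≈ 4.00 rad/s

No torque about the axis ⇒ m r₁² ω₁ = m r₂² ω₂.
ω₂ = ω₁ (r₁/r₂)² = (14.6)(1.01/1.93)² = 3.998 rad/s.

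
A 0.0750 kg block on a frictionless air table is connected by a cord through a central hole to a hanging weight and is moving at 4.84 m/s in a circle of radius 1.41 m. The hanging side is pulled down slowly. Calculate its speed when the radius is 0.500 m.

The only horizontal force on the mass is along the cord (radial), so it exerts no torque about the hole and angular momentum m v r is conserved.
v₂ = v₁ r₁ / r₂ = (4.84)(1.41) / (0.500) = 13.65 m/s.

v₂ ≈ 13.6 m/s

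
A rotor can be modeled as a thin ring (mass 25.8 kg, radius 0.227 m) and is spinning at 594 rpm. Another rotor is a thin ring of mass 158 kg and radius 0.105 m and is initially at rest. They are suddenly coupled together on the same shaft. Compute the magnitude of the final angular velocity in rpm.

The coupling torques are internal; angular momentum about the shared axis is conserved.
Moments of inertia: I_A = (25.8)(0.227)² = 1.329 kg·m²; I_B = (158)(0.105)² = 1.742 kg·m².
Taking A's sense as positive: L = (1.329)(594) = 789.7 kg·m²·rpm.
Combined I = 1.329 + 1.742 = 3.071 kg·m².
ω_f = L / I = 789.7 / 3.071 = 257.1 rpm.

|ω_f| ≈ 257 rpm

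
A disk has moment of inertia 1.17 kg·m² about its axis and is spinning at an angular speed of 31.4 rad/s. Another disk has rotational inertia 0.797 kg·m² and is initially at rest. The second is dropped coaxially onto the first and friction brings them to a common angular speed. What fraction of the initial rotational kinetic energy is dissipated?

fraction ≈ 0.405

The coupling torques are internal; angular momentum about the shared axis is conserved.
Taking A's sense as positive: L = (1.170)(31.4) = 36.74 kg·m²·rad/s.
Combined I = 1.170 + 0.7970 = 1.967 kg·m².
ω_f = L / I = 36.74 / 1.967 = 18.68 rad/s.
KE_i = ½ΣIω² = 576.8 J; KE_f = ½(1.967)(18.68)² = 343.1 J.
Fraction dissipated = (KE_i − KE_f)/KE_i = 0.4052.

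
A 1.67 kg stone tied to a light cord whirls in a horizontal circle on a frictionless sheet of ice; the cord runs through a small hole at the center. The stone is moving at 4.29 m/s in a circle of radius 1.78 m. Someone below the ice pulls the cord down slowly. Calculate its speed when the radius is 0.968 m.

The only horizontal force on the mass is along the cord (radial), so it exerts no torque about the hole and angular momentum m v r is conserved.
v₂ = v₁ r₁ / r₂ = (4.29)(1.78) / (0.968) = 7.889 m/s.

v₂ ≈ 7.89 m/s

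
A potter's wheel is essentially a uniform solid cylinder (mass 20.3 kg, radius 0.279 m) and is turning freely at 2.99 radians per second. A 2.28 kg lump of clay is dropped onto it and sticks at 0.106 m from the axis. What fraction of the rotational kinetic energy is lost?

fraction ≈ 0.0314

The added mass arrives with no angular momentum about the axis, and any external torque about the axis is negligible, so the system's angular momentum is conserved.
I_p = ½(20.3)(0.279)² = 0.7901 kg·m².
Added inertia Σmr² = (2.28)(0.106)² = 0.02562 kg·m²; I_f = 0.7901 + 0.02562 = 0.8157 kg·m².
ω_f = I_p ω_i / I_f = (0.7901)(2.99) / 0.8157 = 2.896 rad/s.
KE_i = ½(0.7901)(2.990 rad/s)² = 3.532 J; KE_f = ½(0.8157)(2.896)² = 3.421 J.
Fraction lost = 0.03141.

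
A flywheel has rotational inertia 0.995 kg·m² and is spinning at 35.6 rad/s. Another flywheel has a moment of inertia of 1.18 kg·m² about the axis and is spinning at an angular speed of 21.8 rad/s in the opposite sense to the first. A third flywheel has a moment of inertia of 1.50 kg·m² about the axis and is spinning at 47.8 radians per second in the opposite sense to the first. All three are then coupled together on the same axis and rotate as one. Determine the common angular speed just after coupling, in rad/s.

|ω_f| ≈ 16.9 rad/s

The coupling torques are internal; angular momentum about the shared axis is conserved.
Taking A's sense as positive: L = (0.9950)(35.6) − (1.180)(21.8) − (1.500)(47.8) = -62.00 kg·m²·rad/s.
Combined I = 0.9950 + 1.180 + 1.500 = 3.675 kg·m².
ω_f = L / I = -62.00 / 3.675 = -16.87 rad/s.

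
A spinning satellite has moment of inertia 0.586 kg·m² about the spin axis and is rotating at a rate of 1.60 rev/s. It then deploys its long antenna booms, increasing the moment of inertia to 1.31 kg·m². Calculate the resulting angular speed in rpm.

With no external torque about the axis, L is conserved: I₁ω₁ = I₂ω₂.
ω₂ = I₁ω₁ / I₂ = (0.5860)(1.60 rev/s) / (1.310) = 0.7157 rev/s = 42.94 rpm.

ω₂ ≈ 42.9 rpm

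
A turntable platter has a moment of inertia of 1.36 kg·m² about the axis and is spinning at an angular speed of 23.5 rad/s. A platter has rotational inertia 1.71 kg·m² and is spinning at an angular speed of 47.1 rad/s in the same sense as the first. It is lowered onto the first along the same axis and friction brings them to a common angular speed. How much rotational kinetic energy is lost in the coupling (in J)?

ΔKE lost ≈ 211 J

No external torque acts about the common axis, so total angular momentum is conserved.
Taking A's sense as positive: L = (1.360)(23.5) + (1.710)(47.1) = 112.5 kg·m²·rad/s.
Combined I = 1.360 + 1.710 = 3.070 kg·m².
ω_f = L / I = 112.5 / 3.070 = 36.65 rad/s.
KE_i = ½ΣIω² = 2272 J; KE_f = ½(3.070)(36.65)² = 2061 J.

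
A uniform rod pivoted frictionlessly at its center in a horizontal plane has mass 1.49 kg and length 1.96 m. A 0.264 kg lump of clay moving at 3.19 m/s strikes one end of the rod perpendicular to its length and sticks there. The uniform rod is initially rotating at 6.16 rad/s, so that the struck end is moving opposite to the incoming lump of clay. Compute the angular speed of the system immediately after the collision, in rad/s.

|ω_f| ≈ 2.89 rad/s

About the pivot the impulsive forces during the collision are internal, so angular momentum about that axis is conserved.
I_p = (1/12)(1.49)(1.96)² = 0.4770 kg·m². Taking the sense of the lump of clay's angular momentum as positive, L_{lump} = m v R = (0.264)(3.19)(1.96/2) = 0.8253 kg·m²/s.
L_i = −I_p ω_p + m v R = −(0.4770)(6.16) + 0.8253 = -2.113 kg·m²/s.
After sticking, I_f = I_p + m R² = 0.4770 + (0.264)(1.96/2)² = 0.7305 kg·m².
ω_f = L_i / I_f = -2.113 / 0.7305 = -2.892 rad/s.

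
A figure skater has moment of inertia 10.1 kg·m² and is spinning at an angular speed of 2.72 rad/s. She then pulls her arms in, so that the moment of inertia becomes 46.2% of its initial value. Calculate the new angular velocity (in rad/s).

No external torque acts about the spin axis, so angular momentum is conserved.
I₂ = 0.462 × 10.1 = 4.666 kg·m².
ω₂ = I₁ω₁ / I₂ = (10.10)(2.72 rad/s) / (4.666) = 5.887 rad/s.

ω₂ ≈ 5.89 rad/s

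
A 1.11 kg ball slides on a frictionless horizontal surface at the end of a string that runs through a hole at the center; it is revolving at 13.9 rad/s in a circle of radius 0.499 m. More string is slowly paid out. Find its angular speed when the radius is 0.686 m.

No torque about the axis ⇒ m r₁² ω₁ = m r₂² ω₂.
ω₂ = ω₁ (r₁/r₂)² = (13.9)(0.499/0.686)² = 7.355 rad/s.

ω₂ ≈ 7.35 rad/s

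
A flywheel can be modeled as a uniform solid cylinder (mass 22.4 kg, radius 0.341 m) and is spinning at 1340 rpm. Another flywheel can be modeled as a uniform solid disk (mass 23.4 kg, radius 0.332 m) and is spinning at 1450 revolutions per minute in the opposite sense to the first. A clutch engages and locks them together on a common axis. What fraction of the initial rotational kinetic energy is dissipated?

The coupling torques are internal; angular momentum about the shared axis is conserved.
Moments of inertia: I_A = ½(22.4)(0.341)² = 1.302 kg·m²; I_B = ½(23.4)(0.332)² = 1.290 kg·m².
Taking A's sense as positive: L = (1.302)(1340) − (1.290)(1450) = -124.8 kg·m²·rpm.
Combined I = 1.302 + 1.290 = 2.592 kg·m².
ω_f = L / I = -124.8 / 2.592 = -48.15 rpm.
KE_i = ½ΣIω² = 27690 J; KE_f = ½(2.592)(5.042)² = 32.95 J.
Fraction dissipated = (KE_i − KE_f)/KE_i = 0.9988.

fraction ≈ 0.999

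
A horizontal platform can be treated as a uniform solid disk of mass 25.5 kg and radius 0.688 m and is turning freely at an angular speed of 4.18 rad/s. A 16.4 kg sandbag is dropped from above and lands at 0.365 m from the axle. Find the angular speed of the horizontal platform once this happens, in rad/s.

ω_f ≈ 3.07 rad/s

The added mass arrives with no angular momentum about the axle, and any external torque about the axle is negligible, so the system's angular momentum is conserved.
I_p = ½(25.5)(0.688)² = 6.035 kg·m².
Added inertia Σmr² = (16.4)(0.365)² = 2.185 kg·m²; I_f = 6.035 + 2.185 = 8.220 kg·m².
ω_f = I_p ω_i / I_f = (6.035)(4.18) / 8.220 = 3.069 rad/s.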